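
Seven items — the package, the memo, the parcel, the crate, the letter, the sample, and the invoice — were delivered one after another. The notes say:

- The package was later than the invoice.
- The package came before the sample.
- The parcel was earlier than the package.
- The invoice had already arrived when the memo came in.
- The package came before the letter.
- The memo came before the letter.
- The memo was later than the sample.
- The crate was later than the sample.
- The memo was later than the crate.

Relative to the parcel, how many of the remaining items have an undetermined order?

1

Forced after the parcel: the crate, the letter, the memo, the package, and the sample.
That leaves the invoice with no forced order relative to the parcel — 1.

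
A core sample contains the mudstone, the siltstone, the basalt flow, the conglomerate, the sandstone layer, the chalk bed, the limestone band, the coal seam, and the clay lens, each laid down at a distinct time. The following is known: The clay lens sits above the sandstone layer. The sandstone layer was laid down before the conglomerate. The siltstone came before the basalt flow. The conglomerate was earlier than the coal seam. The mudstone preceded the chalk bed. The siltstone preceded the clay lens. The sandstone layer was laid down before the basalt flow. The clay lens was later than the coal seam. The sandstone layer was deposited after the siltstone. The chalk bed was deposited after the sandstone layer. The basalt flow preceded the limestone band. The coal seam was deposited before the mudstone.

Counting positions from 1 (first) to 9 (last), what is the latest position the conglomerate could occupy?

The conglomerate must come before the chalk bed, the clay lens, the coal seam, and the mudstone — 4 layers forced after it.
Everything else can be placed before the conglomerate in some valid order, so the conglomerate can sit as late as position 9 − 4 = 5.

5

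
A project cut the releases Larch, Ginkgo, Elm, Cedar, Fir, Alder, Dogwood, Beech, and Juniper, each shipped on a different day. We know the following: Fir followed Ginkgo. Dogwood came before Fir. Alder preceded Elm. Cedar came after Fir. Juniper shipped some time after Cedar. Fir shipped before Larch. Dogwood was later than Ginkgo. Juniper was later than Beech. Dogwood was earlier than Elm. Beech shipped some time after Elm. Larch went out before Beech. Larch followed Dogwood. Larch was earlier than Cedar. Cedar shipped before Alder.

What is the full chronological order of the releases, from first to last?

The constraints fix every adjacent pair, so only one ordering works:
Ginkgo → Dogwood → Fir → Larch → Cedar → Alder → Elm → Beech → Juniper.

Ginkgo, Dogwood, Fir, Larch, Cedar, Alder, Elm, Beech, Juniper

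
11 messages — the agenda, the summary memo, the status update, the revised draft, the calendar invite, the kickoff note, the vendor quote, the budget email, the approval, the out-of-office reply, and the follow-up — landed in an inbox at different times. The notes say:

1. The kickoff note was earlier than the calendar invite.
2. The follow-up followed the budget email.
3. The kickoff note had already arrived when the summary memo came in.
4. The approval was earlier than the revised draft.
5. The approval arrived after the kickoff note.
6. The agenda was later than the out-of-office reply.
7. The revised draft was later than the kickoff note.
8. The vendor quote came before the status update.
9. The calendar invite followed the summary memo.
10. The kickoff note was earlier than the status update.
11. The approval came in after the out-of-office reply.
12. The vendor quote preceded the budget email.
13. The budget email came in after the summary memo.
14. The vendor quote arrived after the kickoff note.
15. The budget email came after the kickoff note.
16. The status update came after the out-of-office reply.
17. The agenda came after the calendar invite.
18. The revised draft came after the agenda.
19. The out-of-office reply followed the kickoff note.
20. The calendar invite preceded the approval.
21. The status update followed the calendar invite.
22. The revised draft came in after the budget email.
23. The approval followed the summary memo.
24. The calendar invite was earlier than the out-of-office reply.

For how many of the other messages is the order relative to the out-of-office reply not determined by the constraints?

3

Forced before the out-of-office reply: the calendar invite, the kickoff note, and the summary memo; forced after the out-of-office reply: the agenda, the approval, the revised draft, and the status update.
That leaves the budget email, the follow-up, and the vendor quote with no forced order relative to the out-of-office reply — 3.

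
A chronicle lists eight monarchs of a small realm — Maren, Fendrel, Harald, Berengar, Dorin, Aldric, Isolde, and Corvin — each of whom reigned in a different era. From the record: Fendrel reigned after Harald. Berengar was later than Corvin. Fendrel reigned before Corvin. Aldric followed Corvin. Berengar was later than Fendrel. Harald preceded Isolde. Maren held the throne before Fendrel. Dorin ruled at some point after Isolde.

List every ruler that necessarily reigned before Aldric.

Corvin, Fendrel, Harald, Maren

Directly stated before Aldric: Corvin.
Fendrel reaches Aldric via Fendrel → Corvin → Aldric.
Harald reaches Aldric via Harald → Fendrel → Corvin → Aldric.
Maren reaches Aldric via Maren → Fendrel → Corvin → Aldric.
No chain forces Isolde (or any of the others) ahead of Aldric.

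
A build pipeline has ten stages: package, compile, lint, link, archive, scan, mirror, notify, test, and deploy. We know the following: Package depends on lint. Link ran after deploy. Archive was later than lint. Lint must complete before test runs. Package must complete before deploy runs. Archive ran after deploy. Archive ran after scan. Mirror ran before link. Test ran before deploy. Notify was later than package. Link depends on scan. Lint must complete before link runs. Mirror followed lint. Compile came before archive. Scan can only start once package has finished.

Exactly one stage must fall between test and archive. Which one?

Tracing the constraints gives test → deploy → archive, so deploy sits after test and before archive.
No other stage is forced both after test and before archive.

deploy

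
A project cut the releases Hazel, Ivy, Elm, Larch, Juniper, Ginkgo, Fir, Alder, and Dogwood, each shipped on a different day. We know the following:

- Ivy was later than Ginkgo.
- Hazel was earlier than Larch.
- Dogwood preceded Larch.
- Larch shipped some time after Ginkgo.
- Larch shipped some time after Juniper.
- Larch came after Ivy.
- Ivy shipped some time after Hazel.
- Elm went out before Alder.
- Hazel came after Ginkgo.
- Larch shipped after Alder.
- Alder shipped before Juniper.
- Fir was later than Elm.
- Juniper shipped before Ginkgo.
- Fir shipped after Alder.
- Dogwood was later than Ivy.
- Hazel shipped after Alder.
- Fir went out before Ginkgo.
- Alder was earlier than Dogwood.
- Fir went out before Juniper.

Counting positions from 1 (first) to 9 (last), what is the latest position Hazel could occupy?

6

Hazel must come before Dogwood, Ivy, and Larch — 3 releases forced after it.
Everything else can be placed before Hazel in some valid order, so Hazel can sit as late as position 9 − 3 = 6.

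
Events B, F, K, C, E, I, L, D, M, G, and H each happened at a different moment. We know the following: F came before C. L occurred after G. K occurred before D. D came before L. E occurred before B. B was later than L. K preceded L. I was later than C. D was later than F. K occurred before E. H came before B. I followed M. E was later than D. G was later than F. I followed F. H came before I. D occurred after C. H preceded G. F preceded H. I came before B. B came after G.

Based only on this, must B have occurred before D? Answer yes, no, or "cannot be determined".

no

Tracing the constraints gives D → L → B, so D must come before B.
That means B cannot be before D.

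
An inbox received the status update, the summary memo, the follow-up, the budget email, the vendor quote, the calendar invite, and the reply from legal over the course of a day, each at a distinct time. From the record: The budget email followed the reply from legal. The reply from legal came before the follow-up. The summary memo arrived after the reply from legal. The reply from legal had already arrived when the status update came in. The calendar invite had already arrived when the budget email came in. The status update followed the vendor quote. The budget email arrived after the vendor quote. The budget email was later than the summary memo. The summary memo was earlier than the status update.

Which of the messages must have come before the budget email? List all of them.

Directly stated before the budget email: the calendar invite, the reply from legal, the summary memo, and the vendor quote.
No chain forces the follow-up (or any of the others) ahead of the budget email.

the calendar invite, the reply from legal, the summary memo, the vendor quote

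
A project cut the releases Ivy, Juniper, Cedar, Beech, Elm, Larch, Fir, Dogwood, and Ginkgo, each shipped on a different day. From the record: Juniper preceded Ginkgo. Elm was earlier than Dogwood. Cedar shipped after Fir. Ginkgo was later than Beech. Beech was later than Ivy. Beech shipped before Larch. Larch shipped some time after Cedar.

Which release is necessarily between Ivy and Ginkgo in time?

Beech

Tracing the constraints gives Ivy → Beech → Ginkgo, so Beech sits after Ivy and before Ginkgo.
No other release is forced both after Ivy and before Ginkgo.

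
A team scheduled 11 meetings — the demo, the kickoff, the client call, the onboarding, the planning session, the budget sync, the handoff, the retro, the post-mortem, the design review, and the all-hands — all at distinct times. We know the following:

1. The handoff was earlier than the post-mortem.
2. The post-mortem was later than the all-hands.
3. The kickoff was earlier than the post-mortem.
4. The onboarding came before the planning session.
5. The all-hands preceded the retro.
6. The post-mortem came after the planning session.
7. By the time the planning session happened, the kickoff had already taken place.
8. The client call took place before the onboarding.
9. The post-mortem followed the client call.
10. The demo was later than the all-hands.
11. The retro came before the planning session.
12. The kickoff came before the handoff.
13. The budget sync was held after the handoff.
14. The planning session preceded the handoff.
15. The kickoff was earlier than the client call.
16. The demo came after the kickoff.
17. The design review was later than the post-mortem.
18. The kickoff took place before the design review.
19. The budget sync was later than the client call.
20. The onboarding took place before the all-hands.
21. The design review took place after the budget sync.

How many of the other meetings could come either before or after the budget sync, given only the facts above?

Forced before the budget sync: the all-hands, the client call, the handoff, the kickoff, the onboarding, the planning session, and the retro; forced after the budget sync: the design review.
That leaves the demo and the post-mortem with no forced order relative to the budget sync — 2.

2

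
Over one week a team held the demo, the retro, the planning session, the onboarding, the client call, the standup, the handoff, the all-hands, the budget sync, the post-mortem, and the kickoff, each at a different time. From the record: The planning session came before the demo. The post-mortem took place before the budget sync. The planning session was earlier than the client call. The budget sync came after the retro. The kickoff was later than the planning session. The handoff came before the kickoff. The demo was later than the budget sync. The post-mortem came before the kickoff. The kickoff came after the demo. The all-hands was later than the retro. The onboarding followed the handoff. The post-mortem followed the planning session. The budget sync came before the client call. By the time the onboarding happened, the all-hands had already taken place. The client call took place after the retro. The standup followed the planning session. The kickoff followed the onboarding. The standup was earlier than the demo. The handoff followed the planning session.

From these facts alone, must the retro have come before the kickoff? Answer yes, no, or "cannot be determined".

Chain the constraints: the retro → the all-hands → the onboarding → the kickoff. Each link is directly stated, so the retro comes before the kickoff.

yes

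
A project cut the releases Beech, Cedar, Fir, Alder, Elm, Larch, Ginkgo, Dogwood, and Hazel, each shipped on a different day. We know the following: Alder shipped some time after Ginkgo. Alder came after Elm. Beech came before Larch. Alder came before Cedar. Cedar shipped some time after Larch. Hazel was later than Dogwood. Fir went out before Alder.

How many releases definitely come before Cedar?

Directly stated before Cedar: Alder and Larch.
Beech reaches Cedar via Beech → Larch → Cedar.
Elm reaches Cedar via Elm → Alder → Cedar.
Fir reaches Cedar via Fir → Alder → Cedar.
Likewise Ginkgo reaches Cedar by chaining the stated constraints.
No chain forces Dogwood (or any of the others) ahead of Cedar.
That's Alder, Beech, Elm, Fir, Ginkgo, and Larch — 6 in all.

6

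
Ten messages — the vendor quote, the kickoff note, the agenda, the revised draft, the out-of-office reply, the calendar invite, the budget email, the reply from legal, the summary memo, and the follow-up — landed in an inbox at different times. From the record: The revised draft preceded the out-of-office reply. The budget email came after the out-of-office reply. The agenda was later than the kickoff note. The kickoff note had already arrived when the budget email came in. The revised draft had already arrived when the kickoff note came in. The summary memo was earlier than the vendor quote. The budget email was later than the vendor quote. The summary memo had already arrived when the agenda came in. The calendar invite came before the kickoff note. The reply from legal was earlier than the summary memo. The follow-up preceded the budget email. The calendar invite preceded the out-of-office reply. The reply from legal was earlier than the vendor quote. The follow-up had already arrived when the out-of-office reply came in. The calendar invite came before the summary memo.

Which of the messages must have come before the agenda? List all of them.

Directly stated before the agenda: the kickoff note and the summary memo.
The calendar invite reaches the agenda via the calendar invite → the kickoff note → the agenda.
The reply from legal reaches the agenda via the reply from legal → the summary memo → the agenda.
The revised draft reaches the agenda via the revised draft → the kickoff note → the agenda.

the calendar invite, the kickoff note, the reply from legal, the revised draft, the summary memo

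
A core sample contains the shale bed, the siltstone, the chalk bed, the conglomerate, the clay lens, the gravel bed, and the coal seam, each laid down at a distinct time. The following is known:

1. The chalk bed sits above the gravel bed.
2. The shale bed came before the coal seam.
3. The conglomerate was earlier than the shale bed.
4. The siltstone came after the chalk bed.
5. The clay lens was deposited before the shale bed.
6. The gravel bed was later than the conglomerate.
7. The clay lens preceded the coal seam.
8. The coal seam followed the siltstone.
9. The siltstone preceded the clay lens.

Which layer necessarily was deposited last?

Every other layer has a chain of constraints placing it before the coal seam, so the coal seam is last.

the coal seam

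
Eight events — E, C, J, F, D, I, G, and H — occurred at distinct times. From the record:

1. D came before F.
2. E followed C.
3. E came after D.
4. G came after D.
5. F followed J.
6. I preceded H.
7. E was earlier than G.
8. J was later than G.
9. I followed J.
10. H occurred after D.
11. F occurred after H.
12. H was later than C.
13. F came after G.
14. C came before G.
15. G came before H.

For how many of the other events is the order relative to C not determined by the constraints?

1

Forced after C: E, F, G, H, I, and J.
That leaves D with no forced order relative to C — 1.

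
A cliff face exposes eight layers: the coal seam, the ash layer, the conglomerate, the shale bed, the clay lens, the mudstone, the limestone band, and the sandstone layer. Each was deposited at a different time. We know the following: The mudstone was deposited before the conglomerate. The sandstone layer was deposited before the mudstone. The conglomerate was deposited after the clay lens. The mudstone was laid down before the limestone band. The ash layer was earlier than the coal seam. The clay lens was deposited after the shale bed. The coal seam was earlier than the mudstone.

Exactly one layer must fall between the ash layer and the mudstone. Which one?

the coal seam

Tracing the constraints gives the ash layer → the coal seam → the mudstone, so the coal seam sits after the ash layer and before the mudstone.
No other layer is forced both after the ash layer and before the mudstone.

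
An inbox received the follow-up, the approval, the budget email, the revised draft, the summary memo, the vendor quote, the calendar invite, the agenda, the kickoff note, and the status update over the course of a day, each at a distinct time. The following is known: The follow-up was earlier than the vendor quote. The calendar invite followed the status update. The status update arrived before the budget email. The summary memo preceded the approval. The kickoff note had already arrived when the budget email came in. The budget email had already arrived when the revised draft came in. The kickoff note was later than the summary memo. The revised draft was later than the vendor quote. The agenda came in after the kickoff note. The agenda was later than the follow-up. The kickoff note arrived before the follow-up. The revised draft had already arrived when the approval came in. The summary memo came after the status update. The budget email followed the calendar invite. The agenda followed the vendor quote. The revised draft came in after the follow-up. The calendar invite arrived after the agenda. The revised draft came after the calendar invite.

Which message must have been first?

the status update

The status update has a chain of constraints placing it before every other message, so the status update must be first.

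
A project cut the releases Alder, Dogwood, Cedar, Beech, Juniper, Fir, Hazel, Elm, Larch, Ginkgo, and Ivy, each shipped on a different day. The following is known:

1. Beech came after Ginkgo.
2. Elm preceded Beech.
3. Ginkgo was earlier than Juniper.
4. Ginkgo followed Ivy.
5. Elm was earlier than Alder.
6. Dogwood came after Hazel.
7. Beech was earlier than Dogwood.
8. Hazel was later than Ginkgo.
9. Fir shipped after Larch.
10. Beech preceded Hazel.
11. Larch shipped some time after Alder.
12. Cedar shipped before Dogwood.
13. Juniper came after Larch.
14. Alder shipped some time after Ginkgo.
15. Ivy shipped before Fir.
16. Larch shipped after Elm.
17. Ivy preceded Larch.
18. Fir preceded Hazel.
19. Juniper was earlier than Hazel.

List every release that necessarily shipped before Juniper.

Alder, Elm, Ginkgo, Ivy, Larch

Directly stated before Juniper: Ginkgo and Larch.
Alder reaches Juniper via Alder → Larch → Juniper.
Elm reaches Juniper via Elm → Larch → Juniper.
Ivy reaches Juniper via Ivy → Larch → Juniper.
No chain forces Cedar (or any of the others) ahead of Juniper.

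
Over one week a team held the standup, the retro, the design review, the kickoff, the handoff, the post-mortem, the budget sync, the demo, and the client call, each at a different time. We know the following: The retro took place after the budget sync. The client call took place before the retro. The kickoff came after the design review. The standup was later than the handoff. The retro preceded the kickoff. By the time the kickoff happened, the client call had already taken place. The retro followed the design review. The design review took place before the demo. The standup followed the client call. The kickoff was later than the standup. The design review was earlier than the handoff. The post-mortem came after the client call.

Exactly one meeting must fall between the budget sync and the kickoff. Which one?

Tracing the constraints gives the budget sync → the retro → the kickoff, so the retro sits after the budget sync and before the kickoff.
No other meeting is forced both after the budget sync and before the kickoff.

the retro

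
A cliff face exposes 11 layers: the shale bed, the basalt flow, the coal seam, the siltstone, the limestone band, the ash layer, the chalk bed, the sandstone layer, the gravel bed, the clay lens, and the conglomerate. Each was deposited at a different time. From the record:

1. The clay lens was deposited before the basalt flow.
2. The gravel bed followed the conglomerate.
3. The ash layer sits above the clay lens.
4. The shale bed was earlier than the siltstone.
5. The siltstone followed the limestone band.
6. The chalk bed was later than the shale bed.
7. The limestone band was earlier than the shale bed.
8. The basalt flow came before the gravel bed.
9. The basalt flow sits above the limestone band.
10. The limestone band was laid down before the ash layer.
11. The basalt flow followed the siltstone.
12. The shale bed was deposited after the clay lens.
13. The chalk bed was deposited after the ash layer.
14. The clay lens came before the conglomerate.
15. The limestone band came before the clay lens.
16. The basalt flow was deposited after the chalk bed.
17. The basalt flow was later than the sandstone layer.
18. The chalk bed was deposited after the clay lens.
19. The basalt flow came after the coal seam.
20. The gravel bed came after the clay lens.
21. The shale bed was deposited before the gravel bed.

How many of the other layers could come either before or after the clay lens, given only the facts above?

2

Forced before the clay lens: the limestone band; forced after the clay lens: the ash layer, the basalt flow, the chalk bed, the conglomerate, the gravel bed, the shale bed, and the siltstone.
That leaves the coal seam and the sandstone layer with no forced order relative to the clay lens — 2.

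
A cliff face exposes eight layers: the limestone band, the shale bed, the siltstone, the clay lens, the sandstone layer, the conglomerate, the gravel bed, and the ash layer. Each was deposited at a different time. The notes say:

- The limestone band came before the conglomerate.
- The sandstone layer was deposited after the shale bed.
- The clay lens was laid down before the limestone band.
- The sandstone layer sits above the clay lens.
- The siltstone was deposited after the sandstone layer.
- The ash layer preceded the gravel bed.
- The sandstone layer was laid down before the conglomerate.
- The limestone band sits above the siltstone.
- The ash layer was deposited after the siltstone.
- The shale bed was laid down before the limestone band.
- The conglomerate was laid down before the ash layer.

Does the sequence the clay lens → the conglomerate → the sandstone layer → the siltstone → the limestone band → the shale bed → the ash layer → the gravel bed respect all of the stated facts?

no

The constraints require the shale bed before the limestone band, but in the proposed sequence the limestone band appears ahead of the shale bed. That one violation is enough.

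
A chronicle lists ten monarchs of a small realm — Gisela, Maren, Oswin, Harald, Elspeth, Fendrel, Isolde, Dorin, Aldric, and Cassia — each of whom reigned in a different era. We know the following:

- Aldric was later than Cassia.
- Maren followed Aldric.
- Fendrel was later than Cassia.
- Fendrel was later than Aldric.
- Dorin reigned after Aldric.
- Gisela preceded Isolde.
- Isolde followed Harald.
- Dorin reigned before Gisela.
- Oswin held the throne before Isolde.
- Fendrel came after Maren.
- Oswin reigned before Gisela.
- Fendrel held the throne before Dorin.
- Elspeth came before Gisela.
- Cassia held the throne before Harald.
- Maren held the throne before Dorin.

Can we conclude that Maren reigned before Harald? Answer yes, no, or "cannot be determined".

cannot be determined

No chain of stated constraints runs from Maren to Harald, and none runs from Harald to Maren either.
So the relative order of Maren and Harald is not fixed by the given facts.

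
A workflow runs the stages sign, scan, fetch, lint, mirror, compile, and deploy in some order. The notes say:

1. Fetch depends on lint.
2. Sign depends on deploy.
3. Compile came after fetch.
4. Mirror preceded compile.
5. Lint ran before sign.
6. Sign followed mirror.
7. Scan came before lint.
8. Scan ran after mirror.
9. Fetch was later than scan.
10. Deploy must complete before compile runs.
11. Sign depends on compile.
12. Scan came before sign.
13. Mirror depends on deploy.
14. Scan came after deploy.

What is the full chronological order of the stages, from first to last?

deploy, mirror, scan, lint, fetch, compile, sign

The constraints fix every adjacent pair, so only one ordering works:
deploy → mirror → scan → lint → fetch → compile → sign.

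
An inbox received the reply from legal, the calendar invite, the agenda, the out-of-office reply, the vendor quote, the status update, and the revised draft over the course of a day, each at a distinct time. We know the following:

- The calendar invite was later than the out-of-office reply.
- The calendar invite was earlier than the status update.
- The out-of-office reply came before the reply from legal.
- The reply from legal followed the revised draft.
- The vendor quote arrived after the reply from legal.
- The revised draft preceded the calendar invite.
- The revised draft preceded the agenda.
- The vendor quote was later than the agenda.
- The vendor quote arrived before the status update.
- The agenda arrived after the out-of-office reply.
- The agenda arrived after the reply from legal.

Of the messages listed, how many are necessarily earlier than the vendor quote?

Directly stated before the vendor quote: the agenda and the reply from legal.
The out-of-office reply reaches the vendor quote via the out-of-office reply → the agenda → the vendor quote.
The revised draft reaches the vendor quote via the revised draft → the agenda → the vendor quote.
No chain forces the calendar invite (or any of the others) ahead of the vendor quote.
That's the agenda, the out-of-office reply, the reply from legal, and the revised draft — 4 in all.

4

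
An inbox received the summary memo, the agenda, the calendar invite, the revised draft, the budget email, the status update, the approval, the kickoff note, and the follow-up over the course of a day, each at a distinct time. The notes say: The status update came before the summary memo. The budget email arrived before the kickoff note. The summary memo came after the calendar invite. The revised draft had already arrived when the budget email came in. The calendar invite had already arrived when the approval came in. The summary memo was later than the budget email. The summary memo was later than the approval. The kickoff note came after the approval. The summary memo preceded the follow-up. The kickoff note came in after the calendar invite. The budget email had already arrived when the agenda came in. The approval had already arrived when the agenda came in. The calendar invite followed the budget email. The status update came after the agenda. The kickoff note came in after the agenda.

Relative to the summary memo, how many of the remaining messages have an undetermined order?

1

Forced before the summary memo: the agenda, the approval, the budget email, the calendar invite, the revised draft, and the status update; forced after the summary memo: the follow-up.
That leaves the kickoff note with no forced order relative to the summary memo — 1.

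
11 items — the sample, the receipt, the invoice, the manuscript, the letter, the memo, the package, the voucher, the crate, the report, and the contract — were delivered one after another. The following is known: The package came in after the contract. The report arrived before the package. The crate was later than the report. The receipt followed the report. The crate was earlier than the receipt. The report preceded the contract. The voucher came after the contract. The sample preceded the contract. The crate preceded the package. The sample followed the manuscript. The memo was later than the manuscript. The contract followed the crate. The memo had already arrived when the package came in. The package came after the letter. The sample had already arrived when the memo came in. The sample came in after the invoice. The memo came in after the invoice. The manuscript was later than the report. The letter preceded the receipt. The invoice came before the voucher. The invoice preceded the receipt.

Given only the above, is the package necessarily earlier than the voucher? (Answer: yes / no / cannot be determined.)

cannot be determined

No chain of stated constraints runs from the package to the voucher, and none runs from the voucher to the package either.
So the relative order of the package and the voucher is not fixed by the given facts.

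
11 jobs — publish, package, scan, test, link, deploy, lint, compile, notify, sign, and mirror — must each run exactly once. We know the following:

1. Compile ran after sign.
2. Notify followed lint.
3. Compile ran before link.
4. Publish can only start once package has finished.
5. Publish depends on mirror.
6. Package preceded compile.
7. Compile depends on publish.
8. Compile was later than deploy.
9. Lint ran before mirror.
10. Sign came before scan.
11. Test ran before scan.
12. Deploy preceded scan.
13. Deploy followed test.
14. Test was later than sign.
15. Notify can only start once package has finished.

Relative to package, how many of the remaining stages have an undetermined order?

6

Forced after package: compile, link, notify, and publish.
That leaves deploy, lint, mirror, scan, sign, and test with no forced order relative to package — 6.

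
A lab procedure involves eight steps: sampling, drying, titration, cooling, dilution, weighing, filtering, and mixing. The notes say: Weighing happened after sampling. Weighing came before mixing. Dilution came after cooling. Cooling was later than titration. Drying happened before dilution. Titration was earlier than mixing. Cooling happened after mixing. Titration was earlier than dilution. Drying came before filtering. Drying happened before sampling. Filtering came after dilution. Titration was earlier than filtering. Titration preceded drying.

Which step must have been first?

titration

Titration has a chain of constraints placing it before every other step, so titration must be first.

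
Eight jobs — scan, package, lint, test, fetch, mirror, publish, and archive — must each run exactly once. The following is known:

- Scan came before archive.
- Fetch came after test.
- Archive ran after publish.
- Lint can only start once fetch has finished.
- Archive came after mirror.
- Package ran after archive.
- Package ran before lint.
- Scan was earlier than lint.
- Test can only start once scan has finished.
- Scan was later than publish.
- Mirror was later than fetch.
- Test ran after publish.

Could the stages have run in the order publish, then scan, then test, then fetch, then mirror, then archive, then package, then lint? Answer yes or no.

yes

Check each stated constraint against the proposed order — e.g. publish is ahead of archive; scan is ahead of lint. Every pair is in the required order; nothing is violated.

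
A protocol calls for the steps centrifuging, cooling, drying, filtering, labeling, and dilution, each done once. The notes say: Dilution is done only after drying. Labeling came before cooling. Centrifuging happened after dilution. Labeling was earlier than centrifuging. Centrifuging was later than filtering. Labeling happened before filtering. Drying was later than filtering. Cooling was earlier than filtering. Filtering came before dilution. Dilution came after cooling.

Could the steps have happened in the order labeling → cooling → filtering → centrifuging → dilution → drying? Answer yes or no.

The constraints require drying before dilution, but in the proposed sequence dilution appears ahead of drying. That one violation is enough.

no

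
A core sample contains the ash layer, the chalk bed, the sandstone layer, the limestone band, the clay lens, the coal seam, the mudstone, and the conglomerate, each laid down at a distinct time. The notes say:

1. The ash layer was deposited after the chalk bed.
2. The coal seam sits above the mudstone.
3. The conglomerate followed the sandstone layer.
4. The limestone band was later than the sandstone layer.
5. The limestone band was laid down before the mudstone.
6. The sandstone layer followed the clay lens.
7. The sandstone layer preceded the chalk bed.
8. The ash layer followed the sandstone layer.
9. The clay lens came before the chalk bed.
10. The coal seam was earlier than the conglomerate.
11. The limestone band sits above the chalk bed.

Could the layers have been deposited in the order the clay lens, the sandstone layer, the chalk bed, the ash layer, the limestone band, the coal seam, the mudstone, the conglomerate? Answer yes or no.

The constraints require the mudstone before the coal seam, but in the proposed sequence the coal seam appears ahead of the mudstone. That one violation is enough.

no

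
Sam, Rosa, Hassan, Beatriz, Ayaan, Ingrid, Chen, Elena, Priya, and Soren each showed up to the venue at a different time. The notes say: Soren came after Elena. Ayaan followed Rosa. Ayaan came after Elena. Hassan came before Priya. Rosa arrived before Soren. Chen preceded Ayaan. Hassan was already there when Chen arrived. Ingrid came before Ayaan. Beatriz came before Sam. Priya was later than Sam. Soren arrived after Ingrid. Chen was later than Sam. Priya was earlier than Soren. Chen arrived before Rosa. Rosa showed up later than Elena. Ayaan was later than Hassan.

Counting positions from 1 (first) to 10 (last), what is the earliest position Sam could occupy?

2

Beatriz must come before Sam — 1 forced predecessor.
Nothing else is forced ahead of Sam, so their earliest slot is position 1 + 1 = 2.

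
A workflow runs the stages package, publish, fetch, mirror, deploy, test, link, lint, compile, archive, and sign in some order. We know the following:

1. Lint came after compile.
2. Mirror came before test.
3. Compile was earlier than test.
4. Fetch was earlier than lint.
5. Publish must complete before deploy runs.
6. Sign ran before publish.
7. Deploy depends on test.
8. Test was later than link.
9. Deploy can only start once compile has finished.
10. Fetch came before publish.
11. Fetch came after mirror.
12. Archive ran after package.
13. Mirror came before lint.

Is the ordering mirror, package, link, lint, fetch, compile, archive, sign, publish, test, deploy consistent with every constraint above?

no

The constraints require fetch before lint, but in the proposed sequence lint appears ahead of fetch. That one violation is enough.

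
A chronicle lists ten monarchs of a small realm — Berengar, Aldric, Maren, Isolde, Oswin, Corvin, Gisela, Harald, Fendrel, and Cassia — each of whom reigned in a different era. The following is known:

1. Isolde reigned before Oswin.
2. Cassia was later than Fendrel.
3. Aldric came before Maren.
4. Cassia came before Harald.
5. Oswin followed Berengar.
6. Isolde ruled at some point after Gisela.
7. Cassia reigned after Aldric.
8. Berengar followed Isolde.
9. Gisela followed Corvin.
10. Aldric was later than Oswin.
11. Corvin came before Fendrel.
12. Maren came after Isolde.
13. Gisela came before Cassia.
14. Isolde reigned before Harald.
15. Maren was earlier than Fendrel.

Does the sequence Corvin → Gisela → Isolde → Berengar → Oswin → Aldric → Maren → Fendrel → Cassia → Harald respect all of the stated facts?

Check each stated constraint against the proposed order — e.g. Isolde is ahead of Harald; Gisela is ahead of Cassia. Every pair is in the required order; nothing is violated.

yes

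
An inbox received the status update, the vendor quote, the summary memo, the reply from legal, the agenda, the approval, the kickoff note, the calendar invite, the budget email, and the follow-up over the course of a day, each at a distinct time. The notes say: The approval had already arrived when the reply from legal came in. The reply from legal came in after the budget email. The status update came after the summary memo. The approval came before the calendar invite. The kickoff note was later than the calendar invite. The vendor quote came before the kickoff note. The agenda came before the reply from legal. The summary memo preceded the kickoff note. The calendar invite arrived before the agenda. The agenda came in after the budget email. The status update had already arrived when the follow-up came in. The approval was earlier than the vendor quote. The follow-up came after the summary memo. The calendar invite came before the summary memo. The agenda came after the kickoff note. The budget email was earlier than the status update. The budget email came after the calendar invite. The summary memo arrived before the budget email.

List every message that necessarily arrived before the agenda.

the approval, the budget email, the calendar invite, the kickoff note, the summary memo, the vendor quote

Directly stated before the agenda: the budget email, the calendar invite, and the kickoff note.
The approval reaches the agenda via the approval → the calendar invite → the agenda.
The summary memo reaches the agenda via the summary memo → the budget email → the agenda.
The vendor quote reaches the agenda via the vendor quote → the kickoff note → the agenda.
No chain forces the follow-up (or any of the others) ahead of the agenda.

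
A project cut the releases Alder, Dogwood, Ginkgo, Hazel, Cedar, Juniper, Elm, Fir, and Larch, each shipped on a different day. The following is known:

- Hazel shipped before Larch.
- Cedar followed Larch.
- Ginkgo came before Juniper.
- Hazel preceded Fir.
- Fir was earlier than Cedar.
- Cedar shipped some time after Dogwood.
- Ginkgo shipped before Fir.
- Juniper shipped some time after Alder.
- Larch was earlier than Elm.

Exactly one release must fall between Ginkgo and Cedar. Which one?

Fir

Tracing the constraints gives Ginkgo → Fir → Cedar, so Fir sits after Ginkgo and before Cedar.
No other release is forced both after Ginkgo and before Cedar.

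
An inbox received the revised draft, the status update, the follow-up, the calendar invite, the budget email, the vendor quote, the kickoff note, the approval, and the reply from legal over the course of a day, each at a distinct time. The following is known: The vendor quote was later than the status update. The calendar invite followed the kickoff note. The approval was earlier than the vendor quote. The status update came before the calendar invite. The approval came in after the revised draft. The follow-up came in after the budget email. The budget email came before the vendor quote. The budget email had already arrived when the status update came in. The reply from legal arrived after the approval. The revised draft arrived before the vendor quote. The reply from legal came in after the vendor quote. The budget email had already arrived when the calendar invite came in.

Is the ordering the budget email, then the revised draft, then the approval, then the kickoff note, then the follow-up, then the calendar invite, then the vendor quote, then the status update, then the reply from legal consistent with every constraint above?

no

The constraints require the status update before the calendar invite, but in the proposed sequence the calendar invite appears ahead of the status update. That one violation is enough.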